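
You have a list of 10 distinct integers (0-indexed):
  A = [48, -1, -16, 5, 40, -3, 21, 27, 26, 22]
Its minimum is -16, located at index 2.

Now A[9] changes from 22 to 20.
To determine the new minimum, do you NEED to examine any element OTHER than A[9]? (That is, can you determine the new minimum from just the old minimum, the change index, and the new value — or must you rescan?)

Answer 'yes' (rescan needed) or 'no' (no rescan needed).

Answer: no

Derivation:
Old min = -16 at index 2
Change at index 9: 22 -> 20
Index 9 was NOT the min. New min = min(-16, 20). No rescan of other elements needed.
Needs rescan: no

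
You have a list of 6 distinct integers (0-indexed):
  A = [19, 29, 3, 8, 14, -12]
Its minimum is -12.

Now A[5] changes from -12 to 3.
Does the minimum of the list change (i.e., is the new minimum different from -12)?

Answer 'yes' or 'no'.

Answer: yes

Derivation:
Old min = -12
Change: A[5] -12 -> 3
Changed element was the min; new min must be rechecked.
New min = 3; changed? yes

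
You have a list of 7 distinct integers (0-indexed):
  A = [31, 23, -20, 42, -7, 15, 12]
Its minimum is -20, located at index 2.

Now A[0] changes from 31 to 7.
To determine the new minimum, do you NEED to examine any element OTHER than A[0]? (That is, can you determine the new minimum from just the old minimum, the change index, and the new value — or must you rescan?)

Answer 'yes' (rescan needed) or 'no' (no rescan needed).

Answer: no

Derivation:
Old min = -20 at index 2
Change at index 0: 31 -> 7
Index 0 was NOT the min. New min = min(-20, 7). No rescan of other elements needed.
Needs rescan: no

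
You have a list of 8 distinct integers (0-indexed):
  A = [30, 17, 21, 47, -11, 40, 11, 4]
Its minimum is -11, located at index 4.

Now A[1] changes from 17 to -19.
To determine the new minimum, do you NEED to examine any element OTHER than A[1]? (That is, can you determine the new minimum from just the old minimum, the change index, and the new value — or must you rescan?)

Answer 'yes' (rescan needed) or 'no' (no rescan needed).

Answer: no

Derivation:
Old min = -11 at index 4
Change at index 1: 17 -> -19
Index 1 was NOT the min. New min = min(-11, -19). No rescan of other elements needed.
Needs rescan: no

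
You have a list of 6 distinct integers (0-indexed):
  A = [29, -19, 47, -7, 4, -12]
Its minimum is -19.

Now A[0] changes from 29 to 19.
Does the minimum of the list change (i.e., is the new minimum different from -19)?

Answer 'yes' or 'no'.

Answer: no

Derivation:
Old min = -19
Change: A[0] 29 -> 19
Changed element was NOT the min; min changes only if 19 < -19.
New min = -19; changed? no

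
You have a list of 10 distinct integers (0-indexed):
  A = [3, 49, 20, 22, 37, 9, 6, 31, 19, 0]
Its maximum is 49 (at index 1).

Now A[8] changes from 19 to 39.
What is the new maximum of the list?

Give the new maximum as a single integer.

Old max = 49 (at index 1)
Change: A[8] 19 -> 39
Changed element was NOT the old max.
  New max = max(old_max, new_val) = max(49, 39) = 49

Answer: 49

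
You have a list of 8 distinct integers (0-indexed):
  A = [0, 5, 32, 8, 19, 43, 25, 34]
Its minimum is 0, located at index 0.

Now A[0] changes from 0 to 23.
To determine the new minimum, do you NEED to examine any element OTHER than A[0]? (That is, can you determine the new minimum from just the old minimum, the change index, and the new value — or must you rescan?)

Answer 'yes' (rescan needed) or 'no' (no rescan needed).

Old min = 0 at index 0
Change at index 0: 0 -> 23
Index 0 WAS the min and new value 23 > old min 0. Must rescan other elements to find the new min.
Needs rescan: yes

Answer: yes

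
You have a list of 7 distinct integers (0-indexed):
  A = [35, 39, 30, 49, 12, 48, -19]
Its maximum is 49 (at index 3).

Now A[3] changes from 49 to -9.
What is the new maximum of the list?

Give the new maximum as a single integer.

Old max = 49 (at index 3)
Change: A[3] 49 -> -9
Changed element WAS the max -> may need rescan.
  Max of remaining elements: 48
  New max = max(-9, 48) = 48

Answer: 48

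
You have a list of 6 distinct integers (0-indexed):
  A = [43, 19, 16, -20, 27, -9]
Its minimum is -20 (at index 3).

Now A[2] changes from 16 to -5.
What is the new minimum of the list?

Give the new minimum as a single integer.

Old min = -20 (at index 3)
Change: A[2] 16 -> -5
Changed element was NOT the old min.
  New min = min(old_min, new_val) = min(-20, -5) = -20

Answer: -20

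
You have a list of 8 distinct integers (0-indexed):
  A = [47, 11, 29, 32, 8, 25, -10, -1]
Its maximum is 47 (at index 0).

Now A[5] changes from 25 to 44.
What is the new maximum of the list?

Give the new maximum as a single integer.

Answer: 47

Derivation:
Old max = 47 (at index 0)
Change: A[5] 25 -> 44
Changed element was NOT the old max.
  New max = max(old_max, new_val) = max(47, 44) = 47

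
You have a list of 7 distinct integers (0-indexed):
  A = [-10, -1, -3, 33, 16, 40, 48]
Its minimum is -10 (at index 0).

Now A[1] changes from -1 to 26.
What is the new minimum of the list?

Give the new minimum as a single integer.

Answer: -10

Derivation:
Old min = -10 (at index 0)
Change: A[1] -1 -> 26
Changed element was NOT the old min.
  New min = min(old_min, new_val) = min(-10, 26) = -10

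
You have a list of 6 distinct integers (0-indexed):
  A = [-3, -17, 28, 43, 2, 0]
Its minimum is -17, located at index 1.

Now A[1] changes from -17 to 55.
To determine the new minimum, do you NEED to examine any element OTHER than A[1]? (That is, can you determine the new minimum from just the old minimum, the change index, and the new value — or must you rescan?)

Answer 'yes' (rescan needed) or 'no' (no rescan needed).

Old min = -17 at index 1
Change at index 1: -17 -> 55
Index 1 WAS the min and new value 55 > old min -17. Must rescan other elements to find the new min.
Needs rescan: yes

Answer: yes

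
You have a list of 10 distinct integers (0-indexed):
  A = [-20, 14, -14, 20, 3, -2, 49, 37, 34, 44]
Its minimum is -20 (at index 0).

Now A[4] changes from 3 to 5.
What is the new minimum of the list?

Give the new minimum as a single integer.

Answer: -20

Derivation:
Old min = -20 (at index 0)
Change: A[4] 3 -> 5
Changed element was NOT the old min.
  New min = min(old_min, new_val) = min(-20, 5) = -20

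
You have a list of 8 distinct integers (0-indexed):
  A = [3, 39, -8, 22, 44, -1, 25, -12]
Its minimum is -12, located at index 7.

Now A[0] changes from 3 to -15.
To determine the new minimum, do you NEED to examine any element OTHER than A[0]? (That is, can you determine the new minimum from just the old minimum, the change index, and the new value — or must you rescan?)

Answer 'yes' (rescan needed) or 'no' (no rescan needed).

Old min = -12 at index 7
Change at index 0: 3 -> -15
Index 0 was NOT the min. New min = min(-12, -15). No rescan of other elements needed.
Needs rescan: no

Answer: no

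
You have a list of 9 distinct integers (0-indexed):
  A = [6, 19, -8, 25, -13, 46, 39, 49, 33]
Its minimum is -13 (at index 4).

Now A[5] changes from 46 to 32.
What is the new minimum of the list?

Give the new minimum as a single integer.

Answer: -13

Derivation:
Old min = -13 (at index 4)
Change: A[5] 46 -> 32
Changed element was NOT the old min.
  New min = min(old_min, new_val) = min(-13, 32) = -13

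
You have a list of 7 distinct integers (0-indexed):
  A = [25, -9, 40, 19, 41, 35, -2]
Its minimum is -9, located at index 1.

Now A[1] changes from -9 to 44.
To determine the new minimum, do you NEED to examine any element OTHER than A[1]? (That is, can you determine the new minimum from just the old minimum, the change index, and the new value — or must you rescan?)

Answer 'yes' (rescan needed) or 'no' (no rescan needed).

Old min = -9 at index 1
Change at index 1: -9 -> 44
Index 1 WAS the min and new value 44 > old min -9. Must rescan other elements to find the new min.
Needs rescan: yes

Answer: yes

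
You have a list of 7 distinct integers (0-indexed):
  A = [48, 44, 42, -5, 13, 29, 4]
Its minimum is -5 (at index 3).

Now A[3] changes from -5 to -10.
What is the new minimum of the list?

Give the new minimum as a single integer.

Old min = -5 (at index 3)
Change: A[3] -5 -> -10
Changed element WAS the min. Need to check: is -10 still <= all others?
  Min of remaining elements: 4
  New min = min(-10, 4) = -10

Answer: -10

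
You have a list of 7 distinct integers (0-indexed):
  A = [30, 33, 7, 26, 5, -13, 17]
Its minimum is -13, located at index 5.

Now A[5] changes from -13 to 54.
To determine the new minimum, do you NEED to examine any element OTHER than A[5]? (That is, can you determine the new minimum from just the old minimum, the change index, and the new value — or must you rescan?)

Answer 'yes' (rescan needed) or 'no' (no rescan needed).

Answer: yes

Derivation:
Old min = -13 at index 5
Change at index 5: -13 -> 54
Index 5 WAS the min and new value 54 > old min -13. Must rescan other elements to find the new min.
Needs rescan: yes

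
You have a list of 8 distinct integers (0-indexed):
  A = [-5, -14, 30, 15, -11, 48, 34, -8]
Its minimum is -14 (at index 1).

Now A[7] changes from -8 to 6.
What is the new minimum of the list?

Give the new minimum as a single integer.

Answer: -14

Derivation:
Old min = -14 (at index 1)
Change: A[7] -8 -> 6
Changed element was NOT the old min.
  New min = min(old_min, new_val) = min(-14, 6) = -14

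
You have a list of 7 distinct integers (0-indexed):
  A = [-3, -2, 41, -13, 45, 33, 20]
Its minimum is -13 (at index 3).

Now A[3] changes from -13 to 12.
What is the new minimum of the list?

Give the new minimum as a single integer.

Answer: -3

Derivation:
Old min = -13 (at index 3)
Change: A[3] -13 -> 12
Changed element WAS the min. Need to check: is 12 still <= all others?
  Min of remaining elements: -3
  New min = min(12, -3) = -3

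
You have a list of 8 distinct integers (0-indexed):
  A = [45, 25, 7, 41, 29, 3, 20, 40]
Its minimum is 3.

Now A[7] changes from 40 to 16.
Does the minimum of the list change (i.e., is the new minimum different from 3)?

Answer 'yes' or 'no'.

Answer: no

Derivation:
Old min = 3
Change: A[7] 40 -> 16
Changed element was NOT the min; min changes only if 16 < 3.
New min = 3; changed? no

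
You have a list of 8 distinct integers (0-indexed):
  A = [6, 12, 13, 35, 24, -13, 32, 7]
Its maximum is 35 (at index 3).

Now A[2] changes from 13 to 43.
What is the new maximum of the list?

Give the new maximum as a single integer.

Old max = 35 (at index 3)
Change: A[2] 13 -> 43
Changed element was NOT the old max.
  New max = max(old_max, new_val) = max(35, 43) = 43

Answer: 43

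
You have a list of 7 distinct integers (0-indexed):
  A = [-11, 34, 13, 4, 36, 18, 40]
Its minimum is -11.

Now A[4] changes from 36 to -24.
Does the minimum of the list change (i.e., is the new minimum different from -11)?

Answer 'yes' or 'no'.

Answer: yes

Derivation:
Old min = -11
Change: A[4] 36 -> -24
Changed element was NOT the min; min changes only if -24 < -11.
New min = -24; changed? yes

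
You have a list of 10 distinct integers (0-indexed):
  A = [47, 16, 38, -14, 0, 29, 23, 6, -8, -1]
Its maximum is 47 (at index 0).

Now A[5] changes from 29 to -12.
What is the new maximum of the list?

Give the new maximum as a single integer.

Answer: 47

Derivation:
Old max = 47 (at index 0)
Change: A[5] 29 -> -12
Changed element was NOT the old max.
  New max = max(old_max, new_val) = max(47, -12) = 47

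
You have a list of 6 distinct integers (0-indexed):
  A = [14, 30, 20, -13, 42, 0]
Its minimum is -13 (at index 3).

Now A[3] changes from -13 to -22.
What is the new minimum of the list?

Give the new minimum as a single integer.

Old min = -13 (at index 3)
Change: A[3] -13 -> -22
Changed element WAS the min. Need to check: is -22 still <= all others?
  Min of remaining elements: 0
  New min = min(-22, 0) = -22

Answer: -22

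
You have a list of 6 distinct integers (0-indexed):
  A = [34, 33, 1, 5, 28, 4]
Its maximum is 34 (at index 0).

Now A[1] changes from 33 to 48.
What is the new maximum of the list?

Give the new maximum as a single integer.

Old max = 34 (at index 0)
Change: A[1] 33 -> 48
Changed element was NOT the old max.
  New max = max(old_max, new_val) = max(34, 48) = 48

Answer: 48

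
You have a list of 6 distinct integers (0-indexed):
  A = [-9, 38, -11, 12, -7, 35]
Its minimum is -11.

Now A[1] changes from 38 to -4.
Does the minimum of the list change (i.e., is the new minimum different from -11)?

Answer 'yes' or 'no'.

Old min = -11
Change: A[1] 38 -> -4
Changed element was NOT the min; min changes only if -4 < -11.
New min = -11; changed? no

Answer: no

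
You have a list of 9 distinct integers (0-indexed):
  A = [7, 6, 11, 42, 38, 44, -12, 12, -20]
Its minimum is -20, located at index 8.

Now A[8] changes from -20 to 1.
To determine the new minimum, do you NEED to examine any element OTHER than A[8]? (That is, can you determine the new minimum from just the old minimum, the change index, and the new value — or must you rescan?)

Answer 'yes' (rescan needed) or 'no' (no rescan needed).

Answer: yes

Derivation:
Old min = -20 at index 8
Change at index 8: -20 -> 1
Index 8 WAS the min and new value 1 > old min -20. Must rescan other elements to find the new min.
Needs rescan: yes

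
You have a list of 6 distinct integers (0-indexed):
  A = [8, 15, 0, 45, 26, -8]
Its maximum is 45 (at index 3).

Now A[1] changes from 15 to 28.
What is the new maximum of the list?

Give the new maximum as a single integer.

Old max = 45 (at index 3)
Change: A[1] 15 -> 28
Changed element was NOT the old max.
  New max = max(old_max, new_val) = max(45, 28) = 45

Answer: 45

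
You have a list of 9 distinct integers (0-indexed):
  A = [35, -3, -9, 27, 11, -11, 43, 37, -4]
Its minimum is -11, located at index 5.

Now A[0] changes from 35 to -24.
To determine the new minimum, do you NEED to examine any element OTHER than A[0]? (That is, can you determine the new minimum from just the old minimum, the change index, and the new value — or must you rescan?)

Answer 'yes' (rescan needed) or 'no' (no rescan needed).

Old min = -11 at index 5
Change at index 0: 35 -> -24
Index 0 was NOT the min. New min = min(-11, -24). No rescan of other elements needed.
Needs rescan: no

Answer: no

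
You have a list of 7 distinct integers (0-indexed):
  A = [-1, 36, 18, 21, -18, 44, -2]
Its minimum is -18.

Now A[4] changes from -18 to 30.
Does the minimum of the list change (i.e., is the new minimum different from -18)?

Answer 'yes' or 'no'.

Answer: yes

Derivation:
Old min = -18
Change: A[4] -18 -> 30
Changed element was the min; new min must be rechecked.
New min = -2; changed? yes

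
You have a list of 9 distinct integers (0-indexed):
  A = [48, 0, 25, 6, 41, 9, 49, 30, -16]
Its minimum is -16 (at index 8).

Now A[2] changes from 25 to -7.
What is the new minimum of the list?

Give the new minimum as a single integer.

Answer: -16

Derivation:
Old min = -16 (at index 8)
Change: A[2] 25 -> -7
Changed element was NOT the old min.
  New min = min(old_min, new_val) = min(-16, -7) = -16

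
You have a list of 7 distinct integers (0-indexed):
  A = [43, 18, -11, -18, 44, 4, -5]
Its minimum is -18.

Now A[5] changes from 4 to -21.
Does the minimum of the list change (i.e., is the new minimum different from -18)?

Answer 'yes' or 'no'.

Old min = -18
Change: A[5] 4 -> -21
Changed element was NOT the min; min changes only if -21 < -18.
New min = -21; changed? yes

Answer: yes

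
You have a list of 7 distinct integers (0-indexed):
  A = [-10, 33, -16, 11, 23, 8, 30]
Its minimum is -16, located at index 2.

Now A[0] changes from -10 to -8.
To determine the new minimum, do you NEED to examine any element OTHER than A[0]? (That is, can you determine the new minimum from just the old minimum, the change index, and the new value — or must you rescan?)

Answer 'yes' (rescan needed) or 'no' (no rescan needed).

Old min = -16 at index 2
Change at index 0: -10 -> -8
Index 0 was NOT the min. New min = min(-16, -8). No rescan of other elements needed.
Needs rescan: no

Answer: no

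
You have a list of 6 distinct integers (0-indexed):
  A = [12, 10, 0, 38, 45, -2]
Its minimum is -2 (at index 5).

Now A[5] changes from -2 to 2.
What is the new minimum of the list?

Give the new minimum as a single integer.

Old min = -2 (at index 5)
Change: A[5] -2 -> 2
Changed element WAS the min. Need to check: is 2 still <= all others?
  Min of remaining elements: 0
  New min = min(2, 0) = 0

Answer: 0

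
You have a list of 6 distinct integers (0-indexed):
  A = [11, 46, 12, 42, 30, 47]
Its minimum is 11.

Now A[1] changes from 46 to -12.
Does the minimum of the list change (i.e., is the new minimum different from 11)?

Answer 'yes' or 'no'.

Old min = 11
Change: A[1] 46 -> -12
Changed element was NOT the min; min changes only if -12 < 11.
New min = -12; changed? yes

Answer: yes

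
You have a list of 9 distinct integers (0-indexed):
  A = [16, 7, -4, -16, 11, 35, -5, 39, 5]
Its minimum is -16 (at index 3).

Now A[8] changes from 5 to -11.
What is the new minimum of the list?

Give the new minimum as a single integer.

Old min = -16 (at index 3)
Change: A[8] 5 -> -11
Changed element was NOT the old min.
  New min = min(old_min, new_val) = min(-16, -11) = -16

Answer: -16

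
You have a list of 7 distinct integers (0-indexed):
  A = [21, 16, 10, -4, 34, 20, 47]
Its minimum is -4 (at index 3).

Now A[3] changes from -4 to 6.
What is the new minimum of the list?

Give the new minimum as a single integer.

Answer: 6

Derivation:
Old min = -4 (at index 3)
Change: A[3] -4 -> 6
Changed element WAS the min. Need to check: is 6 still <= all others?
  Min of remaining elements: 10
  New min = min(6, 10) = 6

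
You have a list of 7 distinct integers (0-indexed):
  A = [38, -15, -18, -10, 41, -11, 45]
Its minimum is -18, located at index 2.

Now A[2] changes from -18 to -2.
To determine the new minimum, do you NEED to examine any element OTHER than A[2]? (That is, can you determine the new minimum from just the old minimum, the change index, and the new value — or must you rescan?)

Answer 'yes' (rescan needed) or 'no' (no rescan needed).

Old min = -18 at index 2
Change at index 2: -18 -> -2
Index 2 WAS the min and new value -2 > old min -18. Must rescan other elements to find the new min.
Needs rescan: yes

Answer: yes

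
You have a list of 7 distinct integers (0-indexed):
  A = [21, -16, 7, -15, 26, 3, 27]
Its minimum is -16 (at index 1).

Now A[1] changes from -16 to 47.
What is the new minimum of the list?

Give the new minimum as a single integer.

Answer: -15

Derivation:
Old min = -16 (at index 1)
Change: A[1] -16 -> 47
Changed element WAS the min. Need to check: is 47 still <= all others?
  Min of remaining elements: -15
  New min = min(47, -15) = -15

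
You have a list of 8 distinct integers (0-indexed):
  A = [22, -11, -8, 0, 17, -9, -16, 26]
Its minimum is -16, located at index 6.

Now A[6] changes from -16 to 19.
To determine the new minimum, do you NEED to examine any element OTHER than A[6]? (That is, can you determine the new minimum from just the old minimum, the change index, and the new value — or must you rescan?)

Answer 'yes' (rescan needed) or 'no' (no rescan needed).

Old min = -16 at index 6
Change at index 6: -16 -> 19
Index 6 WAS the min and new value 19 > old min -16. Must rescan other elements to find the new min.
Needs rescan: yes

Answer: yes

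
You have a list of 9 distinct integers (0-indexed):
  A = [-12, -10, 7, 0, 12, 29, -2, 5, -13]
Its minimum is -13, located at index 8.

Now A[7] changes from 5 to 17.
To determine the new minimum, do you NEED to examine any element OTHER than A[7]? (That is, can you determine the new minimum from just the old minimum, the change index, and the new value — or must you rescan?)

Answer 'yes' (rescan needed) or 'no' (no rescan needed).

Old min = -13 at index 8
Change at index 7: 5 -> 17
Index 7 was NOT the min. New min = min(-13, 17). No rescan of other elements needed.
Needs rescan: no

Answer: no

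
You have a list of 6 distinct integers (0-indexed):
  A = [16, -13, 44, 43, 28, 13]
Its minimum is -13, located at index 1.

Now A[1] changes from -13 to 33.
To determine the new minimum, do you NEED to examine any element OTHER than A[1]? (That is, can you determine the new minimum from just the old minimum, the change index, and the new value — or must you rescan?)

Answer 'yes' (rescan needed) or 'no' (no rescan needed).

Old min = -13 at index 1
Change at index 1: -13 -> 33
Index 1 WAS the min and new value 33 > old min -13. Must rescan other elements to find the new min.
Needs rescan: yes

Answer: yes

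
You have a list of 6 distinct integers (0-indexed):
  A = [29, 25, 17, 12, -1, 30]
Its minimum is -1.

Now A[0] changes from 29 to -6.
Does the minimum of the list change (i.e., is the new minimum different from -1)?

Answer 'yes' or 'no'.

Answer: yes

Derivation:
Old min = -1
Change: A[0] 29 -> -6
Changed element was NOT the min; min changes only if -6 < -1.
New min = -6; changed? yes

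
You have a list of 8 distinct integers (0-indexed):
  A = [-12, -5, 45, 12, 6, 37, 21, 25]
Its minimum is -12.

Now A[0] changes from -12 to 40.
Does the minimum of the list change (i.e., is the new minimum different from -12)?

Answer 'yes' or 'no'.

Old min = -12
Change: A[0] -12 -> 40
Changed element was the min; new min must be rechecked.
New min = -5; changed? yes

Answer: yes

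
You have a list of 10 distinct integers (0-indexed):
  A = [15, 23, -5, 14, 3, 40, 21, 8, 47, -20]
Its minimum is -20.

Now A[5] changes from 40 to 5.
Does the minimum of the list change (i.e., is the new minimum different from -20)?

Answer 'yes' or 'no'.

Old min = -20
Change: A[5] 40 -> 5
Changed element was NOT the min; min changes only if 5 < -20.
New min = -20; changed? no

Answer: no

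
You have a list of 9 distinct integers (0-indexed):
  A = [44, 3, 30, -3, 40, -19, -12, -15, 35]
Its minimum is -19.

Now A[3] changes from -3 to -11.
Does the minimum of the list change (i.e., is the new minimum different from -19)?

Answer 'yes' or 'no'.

Old min = -19
Change: A[3] -3 -> -11
Changed element was NOT the min; min changes only if -11 < -19.
New min = -19; changed? no

Answer: no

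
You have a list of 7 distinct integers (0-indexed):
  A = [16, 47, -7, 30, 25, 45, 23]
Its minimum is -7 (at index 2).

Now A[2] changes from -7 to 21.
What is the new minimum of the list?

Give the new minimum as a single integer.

Answer: 16

Derivation:
Old min = -7 (at index 2)
Change: A[2] -7 -> 21
Changed element WAS the min. Need to check: is 21 still <= all others?
  Min of remaining elements: 16
  New min = min(21, 16) = 16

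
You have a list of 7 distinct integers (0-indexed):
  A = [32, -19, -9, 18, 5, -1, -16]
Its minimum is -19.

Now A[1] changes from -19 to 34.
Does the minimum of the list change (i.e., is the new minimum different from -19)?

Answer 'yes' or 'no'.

Old min = -19
Change: A[1] -19 -> 34
Changed element was the min; new min must be rechecked.
New min = -16; changed? yes

Answer: yes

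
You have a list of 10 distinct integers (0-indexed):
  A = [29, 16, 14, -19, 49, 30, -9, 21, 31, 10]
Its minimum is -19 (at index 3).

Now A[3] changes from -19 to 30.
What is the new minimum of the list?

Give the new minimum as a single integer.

Answer: -9

Derivation:
Old min = -19 (at index 3)
Change: A[3] -19 -> 30
Changed element WAS the min. Need to check: is 30 still <= all others?
  Min of remaining elements: -9
  New min = min(30, -9) = -9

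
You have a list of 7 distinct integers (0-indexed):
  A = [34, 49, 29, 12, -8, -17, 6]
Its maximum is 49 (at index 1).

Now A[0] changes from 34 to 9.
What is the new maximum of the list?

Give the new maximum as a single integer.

Old max = 49 (at index 1)
Change: A[0] 34 -> 9
Changed element was NOT the old max.
  New max = max(old_max, new_val) = max(49, 9) = 49

Answer: 49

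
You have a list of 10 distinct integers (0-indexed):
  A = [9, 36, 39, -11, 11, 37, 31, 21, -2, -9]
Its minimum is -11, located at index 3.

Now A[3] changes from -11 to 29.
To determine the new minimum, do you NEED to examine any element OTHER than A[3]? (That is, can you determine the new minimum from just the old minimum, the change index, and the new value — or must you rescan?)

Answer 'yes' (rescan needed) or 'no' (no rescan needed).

Answer: yes

Derivation:
Old min = -11 at index 3
Change at index 3: -11 -> 29
Index 3 WAS the min and new value 29 > old min -11. Must rescan other elements to find the new min.
Needs rescan: yes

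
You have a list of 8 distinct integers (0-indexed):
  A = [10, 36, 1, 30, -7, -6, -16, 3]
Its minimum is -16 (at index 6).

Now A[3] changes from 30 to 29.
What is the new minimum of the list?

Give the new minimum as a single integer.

Old min = -16 (at index 6)
Change: A[3] 30 -> 29
Changed element was NOT the old min.
  New min = min(old_min, new_val) = min(-16, 29) = -16

Answer: -16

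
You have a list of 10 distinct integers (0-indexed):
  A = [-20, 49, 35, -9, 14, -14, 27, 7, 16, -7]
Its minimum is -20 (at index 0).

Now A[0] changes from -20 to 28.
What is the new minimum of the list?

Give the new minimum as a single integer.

Old min = -20 (at index 0)
Change: A[0] -20 -> 28
Changed element WAS the min. Need to check: is 28 still <= all others?
  Min of remaining elements: -14
  New min = min(28, -14) = -14

Answer: -14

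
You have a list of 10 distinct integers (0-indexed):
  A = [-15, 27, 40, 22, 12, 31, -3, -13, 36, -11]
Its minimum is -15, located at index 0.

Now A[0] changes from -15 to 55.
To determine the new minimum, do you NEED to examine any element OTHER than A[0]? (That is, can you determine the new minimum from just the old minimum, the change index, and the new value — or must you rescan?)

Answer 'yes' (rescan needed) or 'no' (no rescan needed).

Answer: yes

Derivation:
Old min = -15 at index 0
Change at index 0: -15 -> 55
Index 0 WAS the min and new value 55 > old min -15. Must rescan other elements to find the new min.
Needs rescan: yes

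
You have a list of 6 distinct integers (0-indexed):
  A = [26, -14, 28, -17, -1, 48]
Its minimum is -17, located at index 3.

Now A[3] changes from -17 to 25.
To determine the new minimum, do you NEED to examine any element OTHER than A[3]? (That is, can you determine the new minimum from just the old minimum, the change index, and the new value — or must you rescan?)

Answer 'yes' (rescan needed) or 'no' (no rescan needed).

Answer: yes

Derivation:
Old min = -17 at index 3
Change at index 3: -17 -> 25
Index 3 WAS the min and new value 25 > old min -17. Must rescan other elements to find the new min.
Needs rescan: yes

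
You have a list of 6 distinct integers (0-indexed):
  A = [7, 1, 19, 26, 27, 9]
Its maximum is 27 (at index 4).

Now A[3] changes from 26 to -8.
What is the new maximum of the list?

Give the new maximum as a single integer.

Answer: 27

Derivation:
Old max = 27 (at index 4)
Change: A[3] 26 -> -8
Changed element was NOT the old max.
  New max = max(old_max, new_val) = max(27, -8) = 27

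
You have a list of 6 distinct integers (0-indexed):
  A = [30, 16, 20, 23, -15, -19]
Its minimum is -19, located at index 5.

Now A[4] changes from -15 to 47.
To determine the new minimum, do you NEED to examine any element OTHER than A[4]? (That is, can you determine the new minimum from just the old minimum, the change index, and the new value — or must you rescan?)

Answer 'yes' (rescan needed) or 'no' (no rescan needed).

Answer: no

Derivation:
Old min = -19 at index 5
Change at index 4: -15 -> 47
Index 4 was NOT the min. New min = min(-19, 47). No rescan of other elements needed.
Needs rescan: no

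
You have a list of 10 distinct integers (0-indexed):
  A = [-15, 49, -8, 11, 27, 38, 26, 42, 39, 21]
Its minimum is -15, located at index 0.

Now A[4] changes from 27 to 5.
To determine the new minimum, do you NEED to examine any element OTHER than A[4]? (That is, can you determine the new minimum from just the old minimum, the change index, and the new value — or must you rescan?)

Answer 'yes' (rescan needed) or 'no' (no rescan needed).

Old min = -15 at index 0
Change at index 4: 27 -> 5
Index 4 was NOT the min. New min = min(-15, 5). No rescan of other elements needed.
Needs rescan: no

Answer: no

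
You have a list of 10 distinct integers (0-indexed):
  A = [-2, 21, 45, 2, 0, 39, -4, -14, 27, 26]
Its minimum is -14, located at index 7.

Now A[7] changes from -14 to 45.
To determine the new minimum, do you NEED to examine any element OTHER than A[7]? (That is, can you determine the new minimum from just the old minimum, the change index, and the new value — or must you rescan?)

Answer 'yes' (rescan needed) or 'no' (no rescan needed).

Answer: yes

Derivation:
Old min = -14 at index 7
Change at index 7: -14 -> 45
Index 7 WAS the min and new value 45 > old min -14. Must rescan other elements to find the new min.
Needs rescan: yes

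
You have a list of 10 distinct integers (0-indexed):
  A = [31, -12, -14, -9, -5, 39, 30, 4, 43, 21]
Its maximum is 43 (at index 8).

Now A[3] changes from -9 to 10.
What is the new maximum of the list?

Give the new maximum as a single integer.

Old max = 43 (at index 8)
Change: A[3] -9 -> 10
Changed element was NOT the old max.
  New max = max(old_max, new_val) = max(43, 10) = 43

Answer: 43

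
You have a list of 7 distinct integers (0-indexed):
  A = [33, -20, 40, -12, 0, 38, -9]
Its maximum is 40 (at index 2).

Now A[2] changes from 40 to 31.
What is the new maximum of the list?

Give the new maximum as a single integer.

Old max = 40 (at index 2)
Change: A[2] 40 -> 31
Changed element WAS the max -> may need rescan.
  Max of remaining elements: 38
  New max = max(31, 38) = 38

Answer: 38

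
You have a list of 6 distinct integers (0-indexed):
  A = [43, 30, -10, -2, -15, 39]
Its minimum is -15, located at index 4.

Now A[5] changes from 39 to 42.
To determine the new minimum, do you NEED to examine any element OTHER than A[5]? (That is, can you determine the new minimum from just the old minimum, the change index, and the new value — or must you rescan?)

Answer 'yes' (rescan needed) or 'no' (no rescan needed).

Old min = -15 at index 4
Change at index 5: 39 -> 42
Index 5 was NOT the min. New min = min(-15, 42). No rescan of other elements needed.
Needs rescan: no

Answer: no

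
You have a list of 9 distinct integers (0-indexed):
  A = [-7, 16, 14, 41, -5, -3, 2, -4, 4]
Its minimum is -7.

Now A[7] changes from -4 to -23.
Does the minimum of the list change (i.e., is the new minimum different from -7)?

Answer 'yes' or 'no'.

Old min = -7
Change: A[7] -4 -> -23
Changed element was NOT the min; min changes only if -23 < -7.
New min = -23; changed? yes

Answer: yes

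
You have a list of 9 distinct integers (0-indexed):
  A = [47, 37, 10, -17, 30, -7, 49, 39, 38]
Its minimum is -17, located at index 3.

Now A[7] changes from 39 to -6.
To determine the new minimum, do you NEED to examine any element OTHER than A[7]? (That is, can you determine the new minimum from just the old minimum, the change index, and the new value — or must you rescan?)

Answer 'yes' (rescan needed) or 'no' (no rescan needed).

Old min = -17 at index 3
Change at index 7: 39 -> -6
Index 7 was NOT the min. New min = min(-17, -6). No rescan of other elements needed.
Needs rescan: no

Answer: no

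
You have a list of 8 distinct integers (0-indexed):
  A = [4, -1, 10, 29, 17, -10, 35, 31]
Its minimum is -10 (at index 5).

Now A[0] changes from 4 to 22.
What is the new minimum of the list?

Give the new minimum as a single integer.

Answer: -10

Derivation:
Old min = -10 (at index 5)
Change: A[0] 4 -> 22
Changed element was NOT the old min.
  New min = min(old_min, new_val) = min(-10, 22) = -10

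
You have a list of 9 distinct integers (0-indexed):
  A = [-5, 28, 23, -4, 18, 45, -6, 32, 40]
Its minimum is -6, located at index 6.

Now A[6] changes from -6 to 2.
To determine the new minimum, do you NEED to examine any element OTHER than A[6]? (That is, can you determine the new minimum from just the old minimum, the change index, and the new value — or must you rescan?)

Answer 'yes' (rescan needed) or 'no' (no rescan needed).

Answer: yes

Derivation:
Old min = -6 at index 6
Change at index 6: -6 -> 2
Index 6 WAS the min and new value 2 > old min -6. Must rescan other elements to find the new min.
Needs rescan: yes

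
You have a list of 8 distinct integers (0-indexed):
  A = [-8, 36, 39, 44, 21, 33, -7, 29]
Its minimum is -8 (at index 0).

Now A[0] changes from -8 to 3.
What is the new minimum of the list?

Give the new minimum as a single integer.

Old min = -8 (at index 0)
Change: A[0] -8 -> 3
Changed element WAS the min. Need to check: is 3 still <= all others?
  Min of remaining elements: -7
  New min = min(3, -7) = -7

Answer: -7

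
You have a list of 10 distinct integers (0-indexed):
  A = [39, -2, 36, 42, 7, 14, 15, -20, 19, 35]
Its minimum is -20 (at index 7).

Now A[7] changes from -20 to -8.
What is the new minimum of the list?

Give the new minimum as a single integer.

Old min = -20 (at index 7)
Change: A[7] -20 -> -8
Changed element WAS the min. Need to check: is -8 still <= all others?
  Min of remaining elements: -2
  New min = min(-8, -2) = -8

Answer: -8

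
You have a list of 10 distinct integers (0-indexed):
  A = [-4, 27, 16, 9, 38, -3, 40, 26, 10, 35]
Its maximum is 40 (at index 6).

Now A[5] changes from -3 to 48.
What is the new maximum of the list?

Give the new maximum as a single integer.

Old max = 40 (at index 6)
Change: A[5] -3 -> 48
Changed element was NOT the old max.
  New max = max(old_max, new_val) = max(40, 48) = 48

Answer: 48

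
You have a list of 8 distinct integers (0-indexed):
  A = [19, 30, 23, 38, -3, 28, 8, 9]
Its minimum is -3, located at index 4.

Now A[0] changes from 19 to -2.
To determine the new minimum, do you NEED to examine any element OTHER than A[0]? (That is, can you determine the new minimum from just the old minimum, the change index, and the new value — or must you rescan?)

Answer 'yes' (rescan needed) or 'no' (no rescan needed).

Answer: no

Derivation:
Old min = -3 at index 4
Change at index 0: 19 -> -2
Index 0 was NOT the min. New min = min(-3, -2). No rescan of other elements needed.
Needs rescan: no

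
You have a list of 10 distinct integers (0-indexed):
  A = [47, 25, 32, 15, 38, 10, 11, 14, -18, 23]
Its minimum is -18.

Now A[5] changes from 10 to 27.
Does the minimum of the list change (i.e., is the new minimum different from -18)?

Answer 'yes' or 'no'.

Old min = -18
Change: A[5] 10 -> 27
Changed element was NOT the min; min changes only if 27 < -18.
New min = -18; changed? no

Answer: no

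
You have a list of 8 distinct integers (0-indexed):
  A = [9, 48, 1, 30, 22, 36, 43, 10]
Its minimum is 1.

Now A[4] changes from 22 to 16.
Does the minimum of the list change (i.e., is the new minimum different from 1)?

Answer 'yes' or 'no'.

Old min = 1
Change: A[4] 22 -> 16
Changed element was NOT the min; min changes only if 16 < 1.
New min = 1; changed? no

Answer: no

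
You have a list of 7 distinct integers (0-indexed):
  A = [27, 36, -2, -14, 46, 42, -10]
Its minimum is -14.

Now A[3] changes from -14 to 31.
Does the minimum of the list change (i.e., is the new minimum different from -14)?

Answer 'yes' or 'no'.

Old min = -14
Change: A[3] -14 -> 31
Changed element was the min; new min must be rechecked.
New min = -10; changed? yes

Answer: yes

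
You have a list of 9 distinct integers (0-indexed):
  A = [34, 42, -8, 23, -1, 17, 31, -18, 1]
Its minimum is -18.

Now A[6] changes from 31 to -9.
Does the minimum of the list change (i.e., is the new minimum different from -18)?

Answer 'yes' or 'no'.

Answer: no

Derivation:
Old min = -18
Change: A[6] 31 -> -9
Changed element was NOT the min; min changes only if -9 < -18.
New min = -18; changed? no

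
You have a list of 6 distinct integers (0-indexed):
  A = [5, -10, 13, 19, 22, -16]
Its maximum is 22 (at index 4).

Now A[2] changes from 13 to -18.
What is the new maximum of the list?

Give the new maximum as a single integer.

Old max = 22 (at index 4)
Change: A[2] 13 -> -18
Changed element was NOT the old max.
  New max = max(old_max, new_val) = max(22, -18) = 22

Answer: 22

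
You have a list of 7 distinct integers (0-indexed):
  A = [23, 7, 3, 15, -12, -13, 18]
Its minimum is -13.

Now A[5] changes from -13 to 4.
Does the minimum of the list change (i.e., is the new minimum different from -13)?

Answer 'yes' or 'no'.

Old min = -13
Change: A[5] -13 -> 4
Changed element was the min; new min must be rechecked.
New min = -12; changed? yes

Answer: yes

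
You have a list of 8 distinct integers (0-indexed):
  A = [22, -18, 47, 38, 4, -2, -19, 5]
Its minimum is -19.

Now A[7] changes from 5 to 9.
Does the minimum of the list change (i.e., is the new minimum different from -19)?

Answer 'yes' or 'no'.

Old min = -19
Change: A[7] 5 -> 9
Changed element was NOT the min; min changes only if 9 < -19.
New min = -19; changed? no

Answer: no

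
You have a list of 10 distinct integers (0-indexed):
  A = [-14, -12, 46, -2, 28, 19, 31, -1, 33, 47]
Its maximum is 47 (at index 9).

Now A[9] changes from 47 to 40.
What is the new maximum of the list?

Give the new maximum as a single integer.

Answer: 46

Derivation:
Old max = 47 (at index 9)
Change: A[9] 47 -> 40
Changed element WAS the max -> may need rescan.
  Max of remaining elements: 46
  New max = max(40, 46) = 46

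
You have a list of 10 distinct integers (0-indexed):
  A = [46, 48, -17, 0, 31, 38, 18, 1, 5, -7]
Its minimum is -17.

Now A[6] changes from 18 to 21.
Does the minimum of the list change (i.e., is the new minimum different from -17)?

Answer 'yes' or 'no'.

Answer: no

Derivation:
Old min = -17
Change: A[6] 18 -> 21
Changed element was NOT the min; min changes only if 21 < -17.
New min = -17; changed? no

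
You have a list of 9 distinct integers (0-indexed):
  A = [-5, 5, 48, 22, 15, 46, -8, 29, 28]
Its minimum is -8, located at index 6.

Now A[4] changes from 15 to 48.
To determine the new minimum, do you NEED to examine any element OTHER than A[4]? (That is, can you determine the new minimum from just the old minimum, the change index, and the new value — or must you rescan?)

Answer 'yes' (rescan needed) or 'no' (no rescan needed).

Old min = -8 at index 6
Change at index 4: 15 -> 48
Index 4 was NOT the min. New min = min(-8, 48). No rescan of other elements needed.
Needs rescan: no

Answer: no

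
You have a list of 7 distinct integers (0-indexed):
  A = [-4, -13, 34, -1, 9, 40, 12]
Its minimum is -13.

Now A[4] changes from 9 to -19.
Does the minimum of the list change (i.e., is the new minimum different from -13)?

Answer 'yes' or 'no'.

Old min = -13
Change: A[4] 9 -> -19
Changed element was NOT the min; min changes only if -19 < -13.
New min = -19; changed? yes

Answer: yes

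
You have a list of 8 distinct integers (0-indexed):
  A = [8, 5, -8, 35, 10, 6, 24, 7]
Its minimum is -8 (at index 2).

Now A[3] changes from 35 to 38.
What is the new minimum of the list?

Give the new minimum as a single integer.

Old min = -8 (at index 2)
Change: A[3] 35 -> 38
Changed element was NOT the old min.
  New min = min(old_min, new_val) = min(-8, 38) = -8

Answer: -8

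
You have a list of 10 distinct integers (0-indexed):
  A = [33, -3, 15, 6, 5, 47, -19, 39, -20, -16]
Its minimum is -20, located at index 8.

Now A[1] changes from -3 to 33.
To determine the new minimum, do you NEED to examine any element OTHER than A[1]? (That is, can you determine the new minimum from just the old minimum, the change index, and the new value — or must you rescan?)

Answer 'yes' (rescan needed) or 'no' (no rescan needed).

Old min = -20 at index 8
Change at index 1: -3 -> 33
Index 1 was NOT the min. New min = min(-20, 33). No rescan of other elements needed.
Needs rescan: no

Answer: no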